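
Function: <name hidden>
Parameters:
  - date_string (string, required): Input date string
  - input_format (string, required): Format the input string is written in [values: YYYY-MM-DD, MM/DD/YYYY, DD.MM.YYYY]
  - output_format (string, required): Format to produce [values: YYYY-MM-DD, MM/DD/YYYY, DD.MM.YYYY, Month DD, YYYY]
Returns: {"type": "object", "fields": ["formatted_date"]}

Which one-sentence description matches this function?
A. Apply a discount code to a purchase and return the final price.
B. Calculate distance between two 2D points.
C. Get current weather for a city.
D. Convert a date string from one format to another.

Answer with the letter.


Parameters date_string, input_format, output_format and return ["formatted_date"] fit: Convert a date string from one format to another.
D


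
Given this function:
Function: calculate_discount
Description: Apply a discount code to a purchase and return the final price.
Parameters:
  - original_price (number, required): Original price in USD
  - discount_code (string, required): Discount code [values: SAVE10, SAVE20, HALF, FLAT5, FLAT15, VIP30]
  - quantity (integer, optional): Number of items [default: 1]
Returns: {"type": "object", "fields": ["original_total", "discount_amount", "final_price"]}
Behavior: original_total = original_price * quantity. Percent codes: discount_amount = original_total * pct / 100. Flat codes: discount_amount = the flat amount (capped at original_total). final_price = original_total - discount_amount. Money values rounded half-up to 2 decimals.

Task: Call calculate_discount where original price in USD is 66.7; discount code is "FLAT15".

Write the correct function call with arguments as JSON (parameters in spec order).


Mapping each described value to its parameter name:
  'Original price in USD' -> original_price = 66.7
  'Discount code' -> discount_code = "FLAT15"
calculate_discount({"original_price": 66.7, "discount_code": "FLAT15"})


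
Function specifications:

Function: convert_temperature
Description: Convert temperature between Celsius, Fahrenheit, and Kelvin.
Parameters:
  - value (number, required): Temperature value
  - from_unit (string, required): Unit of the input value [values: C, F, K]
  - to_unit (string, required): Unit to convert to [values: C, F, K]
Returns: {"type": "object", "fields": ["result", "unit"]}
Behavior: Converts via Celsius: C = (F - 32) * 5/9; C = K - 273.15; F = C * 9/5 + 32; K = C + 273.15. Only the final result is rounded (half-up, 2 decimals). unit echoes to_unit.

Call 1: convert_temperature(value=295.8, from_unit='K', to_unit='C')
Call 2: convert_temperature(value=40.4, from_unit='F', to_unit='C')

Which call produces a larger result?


Call 1:
  To C: 295.8 - 273.15 = 22.65
  Target is C: 22.65
  Round to 2 decimals: 22.65
  -> 22.65 C
Call 2:
  To C: (40.4 - 32) * 5/9 = 4.666667
  Target is C: 4.666667
  Round to 2 decimals: 4.67
  -> 4.67 C
Call 1 (22.65 C)


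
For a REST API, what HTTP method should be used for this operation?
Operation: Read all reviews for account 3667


GET = read, POST = create, PUT = update/replace, DELETE = remove
This operation is a read.
GET


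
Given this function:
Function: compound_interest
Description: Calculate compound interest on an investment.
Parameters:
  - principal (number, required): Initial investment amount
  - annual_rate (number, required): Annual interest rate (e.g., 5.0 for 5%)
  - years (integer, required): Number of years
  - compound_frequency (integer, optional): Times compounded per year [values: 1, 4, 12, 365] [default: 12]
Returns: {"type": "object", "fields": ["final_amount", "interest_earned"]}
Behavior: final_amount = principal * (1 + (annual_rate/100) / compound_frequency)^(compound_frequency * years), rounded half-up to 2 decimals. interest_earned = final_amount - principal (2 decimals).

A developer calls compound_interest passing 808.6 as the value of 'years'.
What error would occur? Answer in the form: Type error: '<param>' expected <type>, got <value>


Spec: 'years' is declared as integer; 808.6 is a non-integer number.
Type error: 'years' expected integer, got 808.6


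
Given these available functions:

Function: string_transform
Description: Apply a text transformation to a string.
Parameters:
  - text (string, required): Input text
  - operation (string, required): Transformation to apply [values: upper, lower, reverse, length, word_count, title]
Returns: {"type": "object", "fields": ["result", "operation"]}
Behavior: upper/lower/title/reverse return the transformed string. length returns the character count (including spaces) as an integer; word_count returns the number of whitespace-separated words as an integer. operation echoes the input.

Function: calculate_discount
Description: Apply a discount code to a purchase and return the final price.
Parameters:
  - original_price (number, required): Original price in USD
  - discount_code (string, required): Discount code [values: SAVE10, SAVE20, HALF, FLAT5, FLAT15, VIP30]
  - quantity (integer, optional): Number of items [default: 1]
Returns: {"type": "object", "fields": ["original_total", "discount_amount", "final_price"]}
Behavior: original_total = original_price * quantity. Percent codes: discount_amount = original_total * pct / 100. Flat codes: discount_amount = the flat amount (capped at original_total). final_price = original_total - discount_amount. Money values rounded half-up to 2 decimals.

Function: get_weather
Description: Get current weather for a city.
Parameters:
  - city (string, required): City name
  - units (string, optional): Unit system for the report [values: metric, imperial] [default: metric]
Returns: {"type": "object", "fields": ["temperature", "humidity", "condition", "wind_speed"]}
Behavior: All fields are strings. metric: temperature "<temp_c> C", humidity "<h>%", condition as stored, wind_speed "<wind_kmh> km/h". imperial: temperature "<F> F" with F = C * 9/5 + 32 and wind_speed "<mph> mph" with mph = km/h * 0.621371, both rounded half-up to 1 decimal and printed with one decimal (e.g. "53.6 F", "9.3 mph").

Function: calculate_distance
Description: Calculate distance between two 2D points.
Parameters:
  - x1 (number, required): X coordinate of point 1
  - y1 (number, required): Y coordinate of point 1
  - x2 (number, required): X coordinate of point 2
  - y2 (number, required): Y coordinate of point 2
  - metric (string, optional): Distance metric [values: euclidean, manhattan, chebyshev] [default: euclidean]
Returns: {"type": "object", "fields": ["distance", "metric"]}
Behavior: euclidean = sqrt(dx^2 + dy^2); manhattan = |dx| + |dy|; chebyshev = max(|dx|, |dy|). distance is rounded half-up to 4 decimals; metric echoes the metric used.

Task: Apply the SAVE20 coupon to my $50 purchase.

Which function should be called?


The task needs a function whose description is: Apply a discount code to a purchase and return the final price.
calculate_discount


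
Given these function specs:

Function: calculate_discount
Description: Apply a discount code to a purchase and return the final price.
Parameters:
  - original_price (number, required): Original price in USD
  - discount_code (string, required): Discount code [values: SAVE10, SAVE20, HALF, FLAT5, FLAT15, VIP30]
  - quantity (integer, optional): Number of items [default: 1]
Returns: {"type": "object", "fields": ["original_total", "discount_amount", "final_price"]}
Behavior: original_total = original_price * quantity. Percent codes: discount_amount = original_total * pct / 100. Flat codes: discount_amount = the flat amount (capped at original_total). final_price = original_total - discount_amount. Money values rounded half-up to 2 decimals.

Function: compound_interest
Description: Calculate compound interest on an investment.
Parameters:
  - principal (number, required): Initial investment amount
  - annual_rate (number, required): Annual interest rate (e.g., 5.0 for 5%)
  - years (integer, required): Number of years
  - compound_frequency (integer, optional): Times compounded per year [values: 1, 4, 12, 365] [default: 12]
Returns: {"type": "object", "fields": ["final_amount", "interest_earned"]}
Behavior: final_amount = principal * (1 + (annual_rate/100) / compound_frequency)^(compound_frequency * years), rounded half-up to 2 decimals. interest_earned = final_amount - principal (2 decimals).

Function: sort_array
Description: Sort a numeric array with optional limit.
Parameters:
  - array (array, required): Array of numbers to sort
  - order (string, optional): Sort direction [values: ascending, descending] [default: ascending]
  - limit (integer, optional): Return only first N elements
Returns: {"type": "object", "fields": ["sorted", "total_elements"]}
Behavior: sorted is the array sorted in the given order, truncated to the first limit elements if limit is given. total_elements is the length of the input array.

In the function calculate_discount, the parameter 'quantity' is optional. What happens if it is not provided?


The calculate_discount spec declares:
  - quantity (integer, optional): Number of items [default: 1]
It defaults to 1


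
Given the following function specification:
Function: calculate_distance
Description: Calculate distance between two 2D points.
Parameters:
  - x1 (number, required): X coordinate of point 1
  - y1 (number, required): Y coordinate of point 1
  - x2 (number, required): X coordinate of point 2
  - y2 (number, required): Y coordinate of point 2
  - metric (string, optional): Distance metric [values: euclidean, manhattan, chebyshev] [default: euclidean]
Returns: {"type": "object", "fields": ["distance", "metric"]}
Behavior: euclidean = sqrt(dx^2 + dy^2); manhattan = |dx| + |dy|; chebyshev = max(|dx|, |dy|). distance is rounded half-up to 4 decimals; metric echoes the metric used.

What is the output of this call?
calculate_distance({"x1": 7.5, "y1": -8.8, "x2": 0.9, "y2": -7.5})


Defaults applied: metric=euclidean
|dx| = |0.9 - 7.5| = 6.6; |dy| = |-7.5 - -8.8| = 1.3
euclidean: sqrt(6.6^2 + 1.3^2) = sqrt(45.25) = 6.726812
Round to 4 decimals: 6.7268
Output:
{"distance": 6.7268, "metric": "euclidean"}


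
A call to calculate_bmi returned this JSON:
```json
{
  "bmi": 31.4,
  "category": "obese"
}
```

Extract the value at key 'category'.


obese


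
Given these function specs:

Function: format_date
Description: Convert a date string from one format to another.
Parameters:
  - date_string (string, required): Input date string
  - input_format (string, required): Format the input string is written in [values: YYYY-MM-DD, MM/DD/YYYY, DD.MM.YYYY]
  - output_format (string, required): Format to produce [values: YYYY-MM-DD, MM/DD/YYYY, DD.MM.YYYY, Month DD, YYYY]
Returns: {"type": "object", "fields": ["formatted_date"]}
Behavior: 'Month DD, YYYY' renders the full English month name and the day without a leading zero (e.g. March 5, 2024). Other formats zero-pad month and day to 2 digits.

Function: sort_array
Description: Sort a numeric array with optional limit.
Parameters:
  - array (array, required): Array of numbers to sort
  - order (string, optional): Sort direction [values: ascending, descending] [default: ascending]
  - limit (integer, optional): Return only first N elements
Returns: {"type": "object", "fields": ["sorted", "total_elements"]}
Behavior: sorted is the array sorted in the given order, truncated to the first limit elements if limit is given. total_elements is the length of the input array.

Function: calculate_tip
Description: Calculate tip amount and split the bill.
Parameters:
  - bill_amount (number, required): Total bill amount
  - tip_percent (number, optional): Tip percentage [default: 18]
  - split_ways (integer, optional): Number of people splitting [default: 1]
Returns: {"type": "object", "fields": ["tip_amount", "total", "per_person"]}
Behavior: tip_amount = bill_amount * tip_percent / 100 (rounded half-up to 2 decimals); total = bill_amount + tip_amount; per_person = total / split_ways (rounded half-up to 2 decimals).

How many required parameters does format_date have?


Parameters of format_date: date_string (required), input_format (required), output_format (required)
Required count:
3


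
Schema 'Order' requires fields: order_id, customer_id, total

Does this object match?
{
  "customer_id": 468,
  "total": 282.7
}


Checking required fields...
Missing: order_id
Invalid - missing required field 'order_id'


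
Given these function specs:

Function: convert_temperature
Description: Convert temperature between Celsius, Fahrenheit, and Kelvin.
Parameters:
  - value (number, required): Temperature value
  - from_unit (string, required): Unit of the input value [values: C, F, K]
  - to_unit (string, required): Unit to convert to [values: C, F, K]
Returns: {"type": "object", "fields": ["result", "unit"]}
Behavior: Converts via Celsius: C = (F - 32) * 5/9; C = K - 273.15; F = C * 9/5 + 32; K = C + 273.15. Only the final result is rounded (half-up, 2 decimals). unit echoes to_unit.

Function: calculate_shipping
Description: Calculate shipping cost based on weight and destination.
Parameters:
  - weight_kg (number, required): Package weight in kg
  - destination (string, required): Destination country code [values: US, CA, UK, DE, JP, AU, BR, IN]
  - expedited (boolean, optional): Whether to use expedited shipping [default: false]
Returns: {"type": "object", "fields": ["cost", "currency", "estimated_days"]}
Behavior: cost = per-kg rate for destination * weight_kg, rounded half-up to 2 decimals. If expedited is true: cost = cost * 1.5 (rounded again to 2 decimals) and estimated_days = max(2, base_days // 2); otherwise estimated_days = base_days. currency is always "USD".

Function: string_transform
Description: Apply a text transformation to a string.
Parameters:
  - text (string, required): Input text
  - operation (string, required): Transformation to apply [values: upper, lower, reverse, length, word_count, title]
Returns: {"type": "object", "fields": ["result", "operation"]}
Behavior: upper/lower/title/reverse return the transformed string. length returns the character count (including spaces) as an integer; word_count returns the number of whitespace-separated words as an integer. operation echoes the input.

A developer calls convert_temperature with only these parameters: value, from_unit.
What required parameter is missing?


Required parameters: value, from_unit, to_unit
Provided: value, from_unit
Missing: to_unit
to_unit


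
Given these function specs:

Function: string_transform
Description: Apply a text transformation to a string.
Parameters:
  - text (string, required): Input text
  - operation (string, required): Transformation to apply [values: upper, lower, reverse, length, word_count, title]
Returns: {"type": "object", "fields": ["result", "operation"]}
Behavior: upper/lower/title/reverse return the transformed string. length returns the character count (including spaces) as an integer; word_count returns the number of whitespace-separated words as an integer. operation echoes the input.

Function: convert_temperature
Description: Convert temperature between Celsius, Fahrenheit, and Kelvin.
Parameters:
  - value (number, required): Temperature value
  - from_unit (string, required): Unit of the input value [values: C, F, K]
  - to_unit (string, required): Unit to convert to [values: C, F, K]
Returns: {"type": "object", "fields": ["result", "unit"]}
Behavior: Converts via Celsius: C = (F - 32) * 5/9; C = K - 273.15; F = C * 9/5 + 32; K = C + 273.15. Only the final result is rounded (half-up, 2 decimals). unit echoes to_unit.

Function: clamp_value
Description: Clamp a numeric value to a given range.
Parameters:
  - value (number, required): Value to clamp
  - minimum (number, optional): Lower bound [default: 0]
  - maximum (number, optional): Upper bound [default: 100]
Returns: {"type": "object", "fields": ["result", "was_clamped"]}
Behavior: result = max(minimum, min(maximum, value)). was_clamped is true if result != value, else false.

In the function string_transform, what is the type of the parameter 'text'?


The string_transform spec declares:
  - text (string, required): Input text
Type:
string


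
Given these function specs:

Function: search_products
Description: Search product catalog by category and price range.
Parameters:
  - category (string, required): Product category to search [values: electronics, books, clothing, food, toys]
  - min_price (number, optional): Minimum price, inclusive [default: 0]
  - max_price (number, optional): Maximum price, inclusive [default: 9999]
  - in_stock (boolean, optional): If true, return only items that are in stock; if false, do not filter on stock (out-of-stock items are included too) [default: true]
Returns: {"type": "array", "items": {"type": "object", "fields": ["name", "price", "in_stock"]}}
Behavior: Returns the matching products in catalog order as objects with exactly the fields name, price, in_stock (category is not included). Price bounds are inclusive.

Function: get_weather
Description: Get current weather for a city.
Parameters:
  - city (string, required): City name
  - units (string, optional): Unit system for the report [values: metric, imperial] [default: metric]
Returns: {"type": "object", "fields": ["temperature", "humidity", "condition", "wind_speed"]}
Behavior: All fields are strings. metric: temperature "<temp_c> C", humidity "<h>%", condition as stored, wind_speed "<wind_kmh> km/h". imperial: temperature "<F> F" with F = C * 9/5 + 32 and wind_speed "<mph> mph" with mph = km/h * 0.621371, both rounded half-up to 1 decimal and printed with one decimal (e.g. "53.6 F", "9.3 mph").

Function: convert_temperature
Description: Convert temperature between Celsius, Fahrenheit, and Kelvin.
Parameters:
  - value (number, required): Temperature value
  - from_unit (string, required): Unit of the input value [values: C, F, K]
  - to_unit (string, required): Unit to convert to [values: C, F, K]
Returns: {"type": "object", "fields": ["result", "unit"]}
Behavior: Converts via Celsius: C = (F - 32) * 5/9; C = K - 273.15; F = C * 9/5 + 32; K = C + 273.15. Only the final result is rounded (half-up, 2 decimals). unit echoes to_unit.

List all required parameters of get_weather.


Parameters of get_weather and their required/optional flag:
  city: required
  units: optional
city


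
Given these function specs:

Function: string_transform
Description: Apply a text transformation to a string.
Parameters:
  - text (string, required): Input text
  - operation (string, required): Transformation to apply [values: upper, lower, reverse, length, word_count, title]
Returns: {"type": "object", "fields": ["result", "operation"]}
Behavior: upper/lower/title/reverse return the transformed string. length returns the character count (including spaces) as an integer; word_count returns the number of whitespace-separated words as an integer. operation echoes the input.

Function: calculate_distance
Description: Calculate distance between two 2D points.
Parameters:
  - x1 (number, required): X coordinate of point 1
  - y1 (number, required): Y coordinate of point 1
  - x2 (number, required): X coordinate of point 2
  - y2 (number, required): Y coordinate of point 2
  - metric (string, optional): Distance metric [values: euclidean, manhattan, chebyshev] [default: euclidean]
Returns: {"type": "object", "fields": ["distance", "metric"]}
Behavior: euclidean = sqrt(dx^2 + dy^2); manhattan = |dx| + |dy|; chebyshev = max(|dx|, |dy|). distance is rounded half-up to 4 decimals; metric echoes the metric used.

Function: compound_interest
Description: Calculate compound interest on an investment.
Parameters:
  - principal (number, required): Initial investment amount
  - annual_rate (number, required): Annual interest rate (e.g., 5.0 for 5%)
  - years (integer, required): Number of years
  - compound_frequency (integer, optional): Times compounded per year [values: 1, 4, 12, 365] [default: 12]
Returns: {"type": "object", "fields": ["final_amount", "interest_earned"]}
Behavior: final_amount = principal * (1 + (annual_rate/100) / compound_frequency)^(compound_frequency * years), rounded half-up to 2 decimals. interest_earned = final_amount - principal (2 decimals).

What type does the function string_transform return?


The string_transform spec declares Returns: {"type": "object", "fields": ["result", "operation"]}
Type:
object


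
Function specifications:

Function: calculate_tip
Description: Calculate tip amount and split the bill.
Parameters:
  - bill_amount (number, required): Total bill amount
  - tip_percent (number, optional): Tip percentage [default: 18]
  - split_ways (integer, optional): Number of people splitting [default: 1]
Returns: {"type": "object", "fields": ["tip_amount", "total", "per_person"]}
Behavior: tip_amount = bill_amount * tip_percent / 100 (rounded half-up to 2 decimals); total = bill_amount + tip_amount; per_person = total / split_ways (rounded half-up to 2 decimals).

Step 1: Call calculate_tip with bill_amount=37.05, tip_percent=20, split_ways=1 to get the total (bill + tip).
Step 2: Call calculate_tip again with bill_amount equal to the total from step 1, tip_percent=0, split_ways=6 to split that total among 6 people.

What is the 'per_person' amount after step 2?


Step 1: calculate_tip(bill_amount=37.05, tip_percent=20, split_ways=1)
  tip_amount = 37.05 * 20/100 = 7.41 -> 7.41
  total = 37.05 + 7.41 = 44.46
  per_person = 44.46 / 1 = 44.46 -> 44.46
  -> total = 44.46
Step 2: calculate_tip(bill_amount=44.46, tip_percent=0, split_ways=6)
  tip_amount = 44.46 * 0/100 = 0 -> 0.00
  total = 44.46 + 0.00 = 44.46
  per_person = 44.46 / 6 = 7.41 -> 7.41
  -> per_person = 7.41
$7.41


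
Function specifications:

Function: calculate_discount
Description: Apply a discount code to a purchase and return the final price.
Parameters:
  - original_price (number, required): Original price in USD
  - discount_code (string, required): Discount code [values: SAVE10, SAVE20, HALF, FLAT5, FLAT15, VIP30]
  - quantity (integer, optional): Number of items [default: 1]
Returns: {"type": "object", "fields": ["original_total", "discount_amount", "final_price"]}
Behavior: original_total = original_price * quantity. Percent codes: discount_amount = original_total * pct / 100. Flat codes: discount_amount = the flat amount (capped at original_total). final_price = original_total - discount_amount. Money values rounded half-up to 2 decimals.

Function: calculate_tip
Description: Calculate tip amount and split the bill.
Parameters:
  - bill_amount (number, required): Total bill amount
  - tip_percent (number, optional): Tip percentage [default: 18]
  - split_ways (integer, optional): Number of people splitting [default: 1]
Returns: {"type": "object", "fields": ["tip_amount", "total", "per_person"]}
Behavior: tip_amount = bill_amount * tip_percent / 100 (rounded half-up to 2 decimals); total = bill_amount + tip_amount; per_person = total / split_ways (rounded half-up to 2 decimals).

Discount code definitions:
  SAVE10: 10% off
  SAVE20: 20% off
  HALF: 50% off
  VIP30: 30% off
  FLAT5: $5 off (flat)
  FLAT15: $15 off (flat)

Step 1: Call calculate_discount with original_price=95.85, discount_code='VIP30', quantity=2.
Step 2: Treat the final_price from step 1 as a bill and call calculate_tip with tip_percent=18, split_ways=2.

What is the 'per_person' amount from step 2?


Step 1: calculate_discount(original_price=95.85, discount_code=VIP30, quantity=2)
  original_total = 95.85 * 2 = 191.70
  VIP30 = 30% off: discount_amount = 191.70 * 30/100 = 57.51 -> 57.51
  final_price = 191.70 - 57.51 = 134.19
  -> final_price = 134.19
Step 2: calculate_tip(bill_amount=134.19, tip_percent=18, split_ways=2)
  tip_amount = 134.19 * 18/100 = 24.1542 -> 24.15
  total = 134.19 + 24.15 = 158.34
  per_person = 158.34 / 2 = 79.17 -> 79.17
  -> per_person = 79.17
$79.17


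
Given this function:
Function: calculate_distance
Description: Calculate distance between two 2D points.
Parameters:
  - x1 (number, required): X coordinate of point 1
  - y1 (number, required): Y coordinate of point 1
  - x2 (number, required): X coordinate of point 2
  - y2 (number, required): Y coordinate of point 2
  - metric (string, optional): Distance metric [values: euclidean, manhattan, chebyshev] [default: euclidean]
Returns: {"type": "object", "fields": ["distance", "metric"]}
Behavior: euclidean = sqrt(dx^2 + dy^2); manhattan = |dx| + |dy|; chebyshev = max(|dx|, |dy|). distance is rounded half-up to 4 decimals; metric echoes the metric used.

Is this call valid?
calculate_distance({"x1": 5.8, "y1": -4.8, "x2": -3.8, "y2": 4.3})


Checking all required parameters present and types match... All valid.
Valid


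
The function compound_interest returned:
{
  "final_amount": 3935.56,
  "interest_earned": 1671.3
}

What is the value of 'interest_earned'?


1671.3


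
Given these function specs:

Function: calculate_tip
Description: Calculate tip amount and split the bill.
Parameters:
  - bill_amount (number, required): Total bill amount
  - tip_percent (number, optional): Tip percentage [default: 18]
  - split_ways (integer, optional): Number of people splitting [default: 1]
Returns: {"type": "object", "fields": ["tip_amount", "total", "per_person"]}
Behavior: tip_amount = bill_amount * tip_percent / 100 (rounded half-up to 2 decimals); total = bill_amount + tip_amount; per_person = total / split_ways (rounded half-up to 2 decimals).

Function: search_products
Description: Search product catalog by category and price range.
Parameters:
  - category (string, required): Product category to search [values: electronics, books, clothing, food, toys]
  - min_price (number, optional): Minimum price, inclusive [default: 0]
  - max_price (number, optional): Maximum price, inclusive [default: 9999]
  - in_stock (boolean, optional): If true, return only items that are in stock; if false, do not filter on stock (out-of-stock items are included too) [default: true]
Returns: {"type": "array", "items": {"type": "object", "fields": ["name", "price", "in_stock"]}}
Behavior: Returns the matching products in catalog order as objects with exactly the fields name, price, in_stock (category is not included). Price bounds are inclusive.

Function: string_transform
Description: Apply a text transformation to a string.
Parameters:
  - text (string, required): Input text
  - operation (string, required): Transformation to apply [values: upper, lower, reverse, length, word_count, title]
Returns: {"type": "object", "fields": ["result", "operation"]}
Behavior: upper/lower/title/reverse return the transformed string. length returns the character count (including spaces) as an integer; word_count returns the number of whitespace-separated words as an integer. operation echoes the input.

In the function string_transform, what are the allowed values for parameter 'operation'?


The string_transform spec declares:
  - operation (string, required): Transformation to apply [values: upper, lower, reverse, length, word_count, title]
Allowed values:
upper, lower, reverse, length, word_count, title


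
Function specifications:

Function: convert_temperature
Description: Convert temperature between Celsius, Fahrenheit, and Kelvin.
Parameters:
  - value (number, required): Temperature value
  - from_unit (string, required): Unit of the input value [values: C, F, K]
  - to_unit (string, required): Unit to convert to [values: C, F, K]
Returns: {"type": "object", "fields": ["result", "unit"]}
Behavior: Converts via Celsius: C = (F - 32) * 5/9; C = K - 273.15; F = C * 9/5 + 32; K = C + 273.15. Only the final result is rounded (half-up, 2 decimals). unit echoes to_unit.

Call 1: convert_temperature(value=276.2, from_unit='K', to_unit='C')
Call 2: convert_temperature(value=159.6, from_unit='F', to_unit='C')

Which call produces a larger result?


Call 1:
  To C: 276.2 - 273.15 = 3.05
  Target is C: 3.05
  Round to 2 decimals: 3.05
  -> 3.05 C
Call 2:
  To C: (159.6 - 32) * 5/9 = 70.888889
  Target is C: 70.888889
  Round to 2 decimals: 70.89
  -> 70.89 C
Call 2 (70.89 C)


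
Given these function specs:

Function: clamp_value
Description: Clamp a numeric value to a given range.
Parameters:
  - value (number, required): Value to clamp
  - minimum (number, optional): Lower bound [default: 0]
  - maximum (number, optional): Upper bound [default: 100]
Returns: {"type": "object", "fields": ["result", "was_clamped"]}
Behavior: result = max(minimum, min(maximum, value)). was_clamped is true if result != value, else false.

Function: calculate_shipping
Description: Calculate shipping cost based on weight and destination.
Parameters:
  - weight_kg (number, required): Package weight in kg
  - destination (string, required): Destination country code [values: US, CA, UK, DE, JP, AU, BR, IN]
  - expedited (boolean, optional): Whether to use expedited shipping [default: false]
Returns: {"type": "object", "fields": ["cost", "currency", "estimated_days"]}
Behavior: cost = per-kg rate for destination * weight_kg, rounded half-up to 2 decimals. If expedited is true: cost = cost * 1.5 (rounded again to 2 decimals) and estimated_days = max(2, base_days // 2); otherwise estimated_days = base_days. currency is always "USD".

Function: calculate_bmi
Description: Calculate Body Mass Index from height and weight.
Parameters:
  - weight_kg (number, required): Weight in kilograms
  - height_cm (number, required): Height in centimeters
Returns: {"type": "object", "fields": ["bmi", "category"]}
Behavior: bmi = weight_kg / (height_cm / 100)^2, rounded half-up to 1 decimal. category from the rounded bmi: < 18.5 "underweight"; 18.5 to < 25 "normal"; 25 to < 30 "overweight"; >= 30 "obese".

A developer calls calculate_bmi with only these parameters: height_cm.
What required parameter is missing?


Required parameters: weight_kg, height_cm
Provided: height_cm
Missing: weight_kg
weight_kg


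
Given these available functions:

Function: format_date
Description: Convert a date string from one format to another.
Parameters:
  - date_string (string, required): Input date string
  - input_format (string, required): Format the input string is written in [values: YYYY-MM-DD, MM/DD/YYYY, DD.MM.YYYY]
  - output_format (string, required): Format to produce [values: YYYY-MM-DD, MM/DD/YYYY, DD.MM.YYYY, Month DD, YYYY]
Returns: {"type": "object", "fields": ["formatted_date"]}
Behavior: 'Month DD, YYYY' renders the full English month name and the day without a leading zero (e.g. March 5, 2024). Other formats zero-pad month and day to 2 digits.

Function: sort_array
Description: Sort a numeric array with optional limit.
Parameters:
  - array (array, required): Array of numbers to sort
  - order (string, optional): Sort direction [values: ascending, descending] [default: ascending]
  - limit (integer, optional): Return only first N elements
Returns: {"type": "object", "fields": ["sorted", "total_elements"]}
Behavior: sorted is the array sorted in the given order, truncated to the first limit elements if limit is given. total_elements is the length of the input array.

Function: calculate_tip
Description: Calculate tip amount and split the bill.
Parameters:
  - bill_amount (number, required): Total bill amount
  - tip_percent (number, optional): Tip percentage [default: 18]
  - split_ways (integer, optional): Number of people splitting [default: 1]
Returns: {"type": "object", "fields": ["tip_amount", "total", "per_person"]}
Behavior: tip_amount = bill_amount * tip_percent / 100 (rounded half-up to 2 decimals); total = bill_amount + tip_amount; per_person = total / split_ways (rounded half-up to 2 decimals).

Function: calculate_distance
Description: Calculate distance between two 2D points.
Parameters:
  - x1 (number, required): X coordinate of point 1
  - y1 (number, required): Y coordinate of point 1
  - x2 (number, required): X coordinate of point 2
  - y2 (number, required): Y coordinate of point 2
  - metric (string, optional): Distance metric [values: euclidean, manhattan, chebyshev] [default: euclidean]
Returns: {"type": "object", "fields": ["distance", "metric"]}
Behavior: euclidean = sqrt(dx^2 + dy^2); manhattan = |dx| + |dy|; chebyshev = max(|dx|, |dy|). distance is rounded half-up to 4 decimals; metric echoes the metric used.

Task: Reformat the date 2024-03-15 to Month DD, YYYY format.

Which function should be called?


The task needs a function whose description is: Convert a date string from one format to another.
format_date


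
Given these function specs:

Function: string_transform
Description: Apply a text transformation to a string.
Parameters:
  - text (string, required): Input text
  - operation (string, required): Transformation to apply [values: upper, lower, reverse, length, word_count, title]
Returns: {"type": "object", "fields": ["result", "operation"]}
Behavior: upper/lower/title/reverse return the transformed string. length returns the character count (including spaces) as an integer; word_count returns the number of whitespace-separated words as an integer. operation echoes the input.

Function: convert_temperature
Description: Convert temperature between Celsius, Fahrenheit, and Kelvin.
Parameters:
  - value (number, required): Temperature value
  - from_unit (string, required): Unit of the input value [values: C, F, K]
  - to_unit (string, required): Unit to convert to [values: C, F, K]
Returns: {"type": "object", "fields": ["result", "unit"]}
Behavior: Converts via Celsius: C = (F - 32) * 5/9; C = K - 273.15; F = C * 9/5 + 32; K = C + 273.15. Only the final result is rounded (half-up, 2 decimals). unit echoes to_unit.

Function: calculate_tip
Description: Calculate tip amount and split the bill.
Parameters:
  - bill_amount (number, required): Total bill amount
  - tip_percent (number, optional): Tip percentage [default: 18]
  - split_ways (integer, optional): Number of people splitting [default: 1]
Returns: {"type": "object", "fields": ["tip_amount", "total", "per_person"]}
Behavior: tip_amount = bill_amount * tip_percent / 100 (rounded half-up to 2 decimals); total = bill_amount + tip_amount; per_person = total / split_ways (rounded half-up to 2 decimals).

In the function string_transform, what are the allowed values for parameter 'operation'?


The string_transform spec declares:
  - operation (string, required): Transformation to apply [values: upper, lower, reverse, length, word_count, title]
Allowed values:
upper, lower, reverse, length, word_count, title


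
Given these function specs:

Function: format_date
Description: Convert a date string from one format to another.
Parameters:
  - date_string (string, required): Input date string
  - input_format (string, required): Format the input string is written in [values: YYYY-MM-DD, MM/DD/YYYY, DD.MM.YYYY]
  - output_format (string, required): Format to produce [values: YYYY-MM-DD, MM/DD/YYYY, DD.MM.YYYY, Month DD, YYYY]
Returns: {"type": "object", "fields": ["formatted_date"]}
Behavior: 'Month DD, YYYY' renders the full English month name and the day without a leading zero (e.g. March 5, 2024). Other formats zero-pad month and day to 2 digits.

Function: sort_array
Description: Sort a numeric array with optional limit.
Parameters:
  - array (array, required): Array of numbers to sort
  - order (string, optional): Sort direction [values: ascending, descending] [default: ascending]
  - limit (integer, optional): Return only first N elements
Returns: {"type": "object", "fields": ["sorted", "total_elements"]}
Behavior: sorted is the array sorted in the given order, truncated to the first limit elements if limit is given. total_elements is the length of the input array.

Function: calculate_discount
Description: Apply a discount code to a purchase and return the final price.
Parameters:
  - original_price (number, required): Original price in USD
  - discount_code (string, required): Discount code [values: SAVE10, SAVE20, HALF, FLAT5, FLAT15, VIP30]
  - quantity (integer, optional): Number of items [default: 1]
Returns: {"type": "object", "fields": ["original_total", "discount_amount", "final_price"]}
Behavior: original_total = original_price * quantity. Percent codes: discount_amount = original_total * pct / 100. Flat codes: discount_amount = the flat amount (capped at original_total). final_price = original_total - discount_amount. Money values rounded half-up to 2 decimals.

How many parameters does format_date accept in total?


Parameters of format_date: date_string (required), input_format (required), output_format (required)
Total:
3


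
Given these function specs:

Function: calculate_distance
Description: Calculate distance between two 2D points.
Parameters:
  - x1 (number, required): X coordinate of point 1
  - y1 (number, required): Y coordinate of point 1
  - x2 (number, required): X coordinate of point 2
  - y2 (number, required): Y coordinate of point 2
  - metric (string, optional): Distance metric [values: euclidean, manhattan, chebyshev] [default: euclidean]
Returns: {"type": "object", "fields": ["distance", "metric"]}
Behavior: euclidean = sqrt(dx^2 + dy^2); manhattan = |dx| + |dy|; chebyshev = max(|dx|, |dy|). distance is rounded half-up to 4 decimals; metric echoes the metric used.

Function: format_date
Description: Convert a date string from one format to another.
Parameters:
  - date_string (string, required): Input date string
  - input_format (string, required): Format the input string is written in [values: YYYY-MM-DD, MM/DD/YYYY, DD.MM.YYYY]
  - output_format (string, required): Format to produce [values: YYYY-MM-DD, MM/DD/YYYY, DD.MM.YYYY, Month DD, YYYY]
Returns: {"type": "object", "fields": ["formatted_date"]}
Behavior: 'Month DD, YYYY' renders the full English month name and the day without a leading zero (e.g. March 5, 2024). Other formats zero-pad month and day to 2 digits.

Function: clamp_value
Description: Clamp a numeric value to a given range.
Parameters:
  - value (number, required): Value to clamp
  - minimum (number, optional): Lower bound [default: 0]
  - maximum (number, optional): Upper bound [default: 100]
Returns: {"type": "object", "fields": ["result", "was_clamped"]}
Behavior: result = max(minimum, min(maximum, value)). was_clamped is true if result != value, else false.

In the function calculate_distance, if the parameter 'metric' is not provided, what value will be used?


The calculate_distance spec declares:
  - metric (string, optional): Distance metric [values: euclidean, manhattan, chebyshev] [default: euclidean]
Default:
euclidean


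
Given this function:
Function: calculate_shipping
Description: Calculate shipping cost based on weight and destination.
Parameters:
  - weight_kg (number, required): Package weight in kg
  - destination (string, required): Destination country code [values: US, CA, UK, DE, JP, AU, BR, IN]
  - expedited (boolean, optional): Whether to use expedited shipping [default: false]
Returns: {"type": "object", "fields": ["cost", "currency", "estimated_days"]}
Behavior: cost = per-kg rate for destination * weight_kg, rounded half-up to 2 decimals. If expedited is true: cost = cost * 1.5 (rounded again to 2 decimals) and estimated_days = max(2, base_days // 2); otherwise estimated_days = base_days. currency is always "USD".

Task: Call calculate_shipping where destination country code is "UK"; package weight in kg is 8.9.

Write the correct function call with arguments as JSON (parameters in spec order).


Mapping each described value to its parameter name:
  'Destination country code' -> destination = "UK"
  'Package weight in kg' -> weight_kg = 8.9
calculate_shipping({"weight_kg": 8.9, "destination": "UK"})


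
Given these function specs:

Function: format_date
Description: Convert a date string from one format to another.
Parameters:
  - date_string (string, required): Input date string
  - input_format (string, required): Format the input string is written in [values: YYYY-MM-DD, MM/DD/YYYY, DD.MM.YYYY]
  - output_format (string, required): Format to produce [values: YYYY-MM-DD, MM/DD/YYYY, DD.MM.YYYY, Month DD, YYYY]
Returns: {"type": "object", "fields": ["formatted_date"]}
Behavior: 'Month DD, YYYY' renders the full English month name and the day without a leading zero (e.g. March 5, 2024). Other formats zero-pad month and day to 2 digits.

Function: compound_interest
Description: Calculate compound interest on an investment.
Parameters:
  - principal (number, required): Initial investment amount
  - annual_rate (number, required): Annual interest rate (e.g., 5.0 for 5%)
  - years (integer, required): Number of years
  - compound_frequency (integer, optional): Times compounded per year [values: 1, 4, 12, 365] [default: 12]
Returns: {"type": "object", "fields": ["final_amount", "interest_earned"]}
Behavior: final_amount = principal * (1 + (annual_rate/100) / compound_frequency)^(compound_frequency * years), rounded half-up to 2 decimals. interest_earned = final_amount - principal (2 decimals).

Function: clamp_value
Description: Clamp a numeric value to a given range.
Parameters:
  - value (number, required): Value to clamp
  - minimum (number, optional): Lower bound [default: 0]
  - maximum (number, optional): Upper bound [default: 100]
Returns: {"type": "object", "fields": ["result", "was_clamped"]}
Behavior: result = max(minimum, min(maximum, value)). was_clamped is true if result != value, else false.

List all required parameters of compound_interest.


Parameters of compound_interest and their required/optional flag:
  principal: required
  annual_rate: required
  years: required
  compound_frequency: optional
annual_rate, principal, years
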